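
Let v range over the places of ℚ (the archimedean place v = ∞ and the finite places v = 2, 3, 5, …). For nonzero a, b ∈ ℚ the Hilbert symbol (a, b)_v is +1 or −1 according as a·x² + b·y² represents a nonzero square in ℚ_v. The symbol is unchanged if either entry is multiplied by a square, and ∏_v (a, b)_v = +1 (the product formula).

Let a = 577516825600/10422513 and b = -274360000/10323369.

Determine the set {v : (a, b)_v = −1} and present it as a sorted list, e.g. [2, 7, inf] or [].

(a, b) ≡ (1062347, -19) mod (ℚ^×)²; places V = {2, 3, 5, 7, 11, 13, 17, 19, 23, 29, ∞}.
(a,b)_7: α=0, u≡5; β=-2, v≡1 (mod 7); (5|7)=-1, (1|7)=+1; sign (−1)^0·-1^-2·+1^0 = +1.
(a,b)_23: α=1, u≡15; β=0, v≡18 (mod 23); (15|23)=-1, (18|23)=+1; sign (−1)^0·-1^0·+1^1 = +1.
(a,b)_17: α=-1, u≡8; β=-2, v≡2 (mod 17); (8|17)=+1, (2|17)=+1; sign (−1)^0·+1^-2·+1^-1 = +1.
(a,b)_∞: sgn(1062347)=+, sgn(-19)=−, so +1.
(a,b)_11: α=1, u≡7; β=0, v≡9 (mod 11); (7|11)=-1, (9|11)=+1; sign (−1)^0·-1^0·+1^1 = +1.
(a,b)_2: α=10, β=6; u≡3, v≡5 (mod 8); ε(u)ε(v)=1·0, αω(v)=10·1, βω(u)=6·1; sum ≡ 0  ⇒  +1.
(a,b)_19: α=3, u≡15; β=3, v≡13 (mod 19); (15|19)=-1, (13|19)=-1; sign (−1)^1·-1^3·-1^3 = -1.
(a,b)_29: α=-2, u≡19; β=0, v≡18 (mod 29); (19|29)=-1, (18|29)=-1; sign (−1)^0·-1^0·-1^-2 = +1.
(a,b)_3: α=-6, u≡2; β=-6, v≡2 (mod 3); (2|3)=-1, (2|3)=-1; sign (−1)^0·-1^-6·-1^-6 = +1.
(a,b)_5: α=2, u≡3; β=4, v≡1 (mod 5); (3|5)=-1, (1|5)=+1; sign (−1)^0·-1^4·+1^2 = +1.
(a,b)_13: α=1, u≡4; β=0, v≡2 (mod 13); (4|13)=+1, (2|13)=-1; sign (−1)^0·+1^0·-1^1 = -1.
|Ram(1062347, -19)| = 2, even; anisotropic at {13, 19}.

[13, 19]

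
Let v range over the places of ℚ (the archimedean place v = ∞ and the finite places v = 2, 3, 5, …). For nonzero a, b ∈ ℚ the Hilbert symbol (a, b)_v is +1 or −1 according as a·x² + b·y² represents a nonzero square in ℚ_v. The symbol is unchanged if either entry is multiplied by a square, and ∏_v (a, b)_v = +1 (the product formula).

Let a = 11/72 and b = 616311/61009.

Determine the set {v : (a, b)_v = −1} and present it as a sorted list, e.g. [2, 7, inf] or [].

(a, b) ≡ (22, 31) mod (ℚ^×)²; places V = {2, 3, 11, 13, 19, 31, 47, ∞}.
(a,b)_19: α=0, u≡2; β=-2, v≡15 (mod 19); (2|19)=-1, (15|19)=-1; sign (−1)^0·-1^-2·-1^0 = +1.
(a,b)_11: α=1, u≡2; β=0, v≡1 (mod 11); (2|11)=-1, (1|11)=+1; sign (−1)^0·-1^0·+1^1 = +1.
(a,b)_31: α=0, u≡29; β=1, v≡10 (mod 31); (29|31)=-1, (10|31)=+1; sign (−1)^0·-1^1·+1^0 = -1.
(a,b)_13: α=0, u≡9; β=-2, v≡2 (mod 13); (9|13)=+1, (2|13)=-1; sign (−1)^0·+1^-2·-1^0 = +1.
(a,b)_∞: sgn(22)=+, sgn(31)=+, so +1.
(a,b)_3: α=-2, u≡1; β=2, v≡1 (mod 3); (1|3)=+1, (1|3)=+1; sign (−1)^0·+1^2·+1^-2 = +1.
(a,b)_47: α=0, u≡23; β=2, v≡46 (mod 47); (23|47)=-1, (46|47)=-1; sign (−1)^0·-1^2·-1^0 = +1.
(a,b)_2: α=-3, β=0; u≡3, v≡7 (mod 8); ε(u)ε(v)=1·1, αω(v)=-3·0, βω(u)=0·1; sum ≡ 1  ⇒  -1.
Ram(22, 31) = {2, 31}; no ℚ_2-point on the conic.

[2, 31]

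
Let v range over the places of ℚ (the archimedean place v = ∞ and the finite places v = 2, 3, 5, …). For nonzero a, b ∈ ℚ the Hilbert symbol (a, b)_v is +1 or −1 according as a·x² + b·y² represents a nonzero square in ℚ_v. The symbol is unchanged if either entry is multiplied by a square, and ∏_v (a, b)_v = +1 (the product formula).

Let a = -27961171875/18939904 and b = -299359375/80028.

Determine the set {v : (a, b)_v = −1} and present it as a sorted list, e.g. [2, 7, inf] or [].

[5, 17, 19, inf]

(a, b) ≡ (-198835, -96577) mod (ℚ^×)²; places V = {2, 3, 5, 7, 13, 17, 19, 23, ∞}.
(a,b)_13: α=1, u≡7; β=-1, v≡7 (mod 13); (7|13)=-1, (7|13)=-1; sign (−1)^0·-1^-1·-1^1 = +1.
(a,b)_3: α=2, u≡2; β=-4, v≡2 (mod 3); (2|3)=-1, (2|3)=-1; sign (−1)^0·-1^-4·-1^2 = +1.
(a,b)_23: α=1, u≡16; β=1, v≡11 (mod 23); (16|23)=+1, (11|23)=-1; sign (−1)^1·+1^1·-1^1 = +1.
(a,b)_7: α=1, u≡4; β=2, v≡2 (mod 7); (4|7)=+1, (2|7)=+1; sign (−1)^0·+1^2·+1^1 = +1.
(a,b)_19: α=1, u≡5; β=-1, v≡5 (mod 19); (5|19)=+1, (5|19)=+1; sign (−1)^1·+1^-1·+1^1 = -1.
(a,b)_5: α=7, u≡3; β=6, v≡2 (mod 5); (3|5)=-1, (2|5)=-1; sign (−1)^0·-1^6·-1^7 = -1.
(a,b)_∞: sgn(-198835)=−, sgn(-96577)=−, so -1.
(a,b)_2: α=-16, β=-2; u≡5, v≡7 (mod 8); ε(u)ε(v)=0·1, αω(v)=-16·0, βω(u)=-2·1; sum ≡ 0  ⇒  +1.
(a,b)_17: α=-2, u≡14; β=1, v≡14 (mod 17); (14|17)=-1, (14|17)=-1; sign (−1)^0·-1^1·-1^-2 = -1.
Ram(-198835, -96577) = {5, 17, 19, ∞}; no ℚ_5-point on the conic.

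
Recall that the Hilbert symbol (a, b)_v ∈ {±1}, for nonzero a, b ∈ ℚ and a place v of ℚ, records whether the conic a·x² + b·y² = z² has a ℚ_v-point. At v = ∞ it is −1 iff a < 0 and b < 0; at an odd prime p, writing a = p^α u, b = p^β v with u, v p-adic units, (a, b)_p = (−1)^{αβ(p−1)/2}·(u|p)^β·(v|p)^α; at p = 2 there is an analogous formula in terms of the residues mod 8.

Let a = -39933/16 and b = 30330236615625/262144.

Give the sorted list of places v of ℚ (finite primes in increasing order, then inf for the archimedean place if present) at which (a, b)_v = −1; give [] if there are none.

[5, 17]

(a, b) ≡ (-493, 2465) mod (ℚ^×)²; places V = {2, 3, 5, 17, 29, ∞}.
(a,b)_3: α=4, u≡2; β=4, v≡2 (mod 3); (2|3)=-1, (2|3)=-1; sign (−1)^0·-1^4·-1^4 = +1.
(a,b)_2: α=-4, β=-18; u≡3, v≡1 (mod 8); ε(u)ε(v)=1·0, αω(v)=-4·0, βω(u)=-18·1; sum ≡ 0  ⇒  +1.
(a,b)_5: α=0, u≡2; β=5, v≡3 (mod 5); (2|5)=-1, (3|5)=-1; sign (−1)^0·-1^5·-1^0 = -1.
(a,b)_∞: sgn(-493)=−, sgn(2465)=+, so +1.
(a,b)_17: α=1, u≡3; β=3, v≡16 (mod 17); (3|17)=-1, (16|17)=+1; sign (−1)^0·-1^3·+1^1 = -1.
(a,b)_29: α=1, u≡10; β=3, v≡12 (mod 29); (10|29)=-1, (12|29)=-1; sign (−1)^0·-1^3·-1^1 = +1.
Ram(-493, 2465) = {5, 17}; no ℚ_5-point on the conic.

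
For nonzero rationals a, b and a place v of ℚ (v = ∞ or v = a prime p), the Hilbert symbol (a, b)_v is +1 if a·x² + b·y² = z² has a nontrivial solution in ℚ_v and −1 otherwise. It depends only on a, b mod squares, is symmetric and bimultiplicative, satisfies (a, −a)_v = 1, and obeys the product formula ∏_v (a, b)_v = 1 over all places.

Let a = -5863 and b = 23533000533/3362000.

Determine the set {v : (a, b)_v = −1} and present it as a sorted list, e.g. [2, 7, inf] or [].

[5, 13]

Mod squares: a ≡ -5863, b ≡ 2465. Check v ∈ {∞, 2, 3, 5, 7, 11, 13, 17, 29, 41, 47}.
v=29: a=29^0·(≡24), b=29^1·(≡21) mod 29; (24|29)=+1, (21|29)=-1; (−1)^{0·1·14}·(+1)^1·(-1)^0 = +1.
v=13: a=13^1·(≡4), b=13^0·(≡11) mod 13; (4|13)=+1, (11|13)=-1; (−1)^{1·0·6}·(+1)^0·(-1)^1 = -1.
v=41: a=41^1·(≡21), b=41^-2·(≡33) mod 41; (21|41)=+1, (33|41)=+1; (−1)^{1·-2·20}·(+1)^-2·(+1)^1 = +1.
v=5: a=5^0·(≡2), b=5^-3·(≡3) mod 5; (2|5)=-1, (3|5)=-1; (−1)^{0·-3·2}·(-1)^-3·(-1)^0 = -1.
v=∞: -5863 < 0 and 2465 > 0  ⇒  (a,b)_∞ = +1.
v=2: v_2(a)=0, v_2(b)=-4; units ≡ 1, 1 (mod 8); ε·ε+αω+βω = 0·0+0·0+-4·0 ≡ 0  ⇒  (a,b)_2 = +1.
v=17: a=17^0·(≡2), b=17^1·(≡15) mod 17; (2|17)=+1, (15|17)=+1; (−1)^{0·1·8}·(+1)^1·(+1)^0 = +1.
v=11: a=11^1·(≡6), b=11^0·(≡5) mod 11; (6|11)=-1, (5|11)=+1; (−1)^{1·0·5}·(-1)^0·(+1)^1 = +1.
v=3: a=3^0·(≡2), b=3^2·(≡2) mod 3; (2|3)=-1, (2|3)=-1; (−1)^{0·2·1}·(-1)^2·(-1)^0 = +1.
v=7: a=7^0·(≡3), b=7^4·(≡2) mod 7; (3|7)=-1, (2|7)=+1; (−1)^{0·4·3}·(-1)^4·(+1)^0 = +1.
v=47: a=47^0·(≡12), b=47^2·(≡28) mod 47; (12|47)=+1, (28|47)=+1; (−1)^{0·2·23}·(+1)^2·(+1)^0 = +1.
Ram(-5863, 2465) = {5, 13}; no ℚ_5-point on the conic.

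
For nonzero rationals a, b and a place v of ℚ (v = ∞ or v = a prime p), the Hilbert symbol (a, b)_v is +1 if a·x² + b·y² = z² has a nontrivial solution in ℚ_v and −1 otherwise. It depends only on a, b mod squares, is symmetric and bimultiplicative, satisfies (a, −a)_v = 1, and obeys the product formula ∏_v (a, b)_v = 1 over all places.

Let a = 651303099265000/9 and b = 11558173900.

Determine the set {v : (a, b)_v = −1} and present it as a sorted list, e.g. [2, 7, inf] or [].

Mod squares: a ≡ 4186, b ≡ 91. Check v ∈ {∞, 2, 3, 5, 7, 13, 23}.
v=3: a=3^-2·(≡1), b=3^0·(≡1) mod 3; (1|3)=+1, (1|3)=+1; (−1)^{-2·0·1}·(+1)^0·(+1)^-2 = +1.
v=5: a=5^4·(≡1), b=5^2·(≡1) mod 5; (1|5)=+1, (1|5)=+1; (−1)^{4·2·2}·(+1)^2·(+1)^4 = +1.
v=2: v_2(a)=3, v_2(b)=2; units ≡ 5, 3 (mod 8); ε·ε+αω+βω = 0·1+3·1+2·1 ≡ 1  ⇒  (a,b)_2 = -1.
v=7: a=7^7·(≡6), b=7^5·(≡6) mod 7; (6|7)=-1, (6|7)=-1; (−1)^{7·5·3}·(-1)^5·(-1)^7 = -1.
v=23: a=23^3·(≡19), b=23^2·(≡20) mod 23; (19|23)=-1, (20|23)=-1; (−1)^{3·2·11}·(-1)^2·(-1)^3 = -1.
v=∞: 4186 > 0 and 91 > 0  ⇒  (a,b)_∞ = +1.
v=13: a=13^1·(≡12), b=13^1·(≡7) mod 13; (12|13)=+1, (7|13)=-1; (−1)^{1·1·6}·(+1)^1·(-1)^1 = -1.
|Ram(4186, 91)| = 4, even; anisotropic at {2, 7, 13, 23}.

[2, 7, 13, 23]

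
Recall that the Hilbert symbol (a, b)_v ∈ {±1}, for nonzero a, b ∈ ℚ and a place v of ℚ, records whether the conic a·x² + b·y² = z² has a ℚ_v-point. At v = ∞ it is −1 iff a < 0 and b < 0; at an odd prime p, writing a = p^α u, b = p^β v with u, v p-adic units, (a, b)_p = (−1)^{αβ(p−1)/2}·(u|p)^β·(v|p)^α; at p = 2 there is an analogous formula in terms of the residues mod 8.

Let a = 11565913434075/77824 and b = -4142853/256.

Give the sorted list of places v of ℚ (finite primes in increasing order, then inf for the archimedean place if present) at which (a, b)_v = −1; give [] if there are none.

Mod squares: a ≡ 19932186417, b ≡ -460317. Check v ∈ {∞, 2, 3, 5, 7, 11, 13, 19, 29, 37, 43, 53}.
v=5: a=5^2·(≡2), b=5^0·(≡2) mod 5; (2|5)=-1, (2|5)=-1; (−1)^{2·0·2}·(-1)^0·(-1)^2 = +1.
v=∞: 19932186417 > 0 and -460317 < 0  ⇒  (a,b)_∞ = +1.
v=13: a=13^1·(≡11), b=13^1·(≡3) mod 13; (11|13)=-1, (3|13)=+1; (−1)^{1·1·6}·(-1)^1·(+1)^1 = -1.
v=29: a=29^1·(≡21), b=29^1·(≡18) mod 29; (21|29)=-1, (18|29)=-1; (−1)^{1·1·14}·(-1)^1·(-1)^1 = +1.
v=11: a=11^1·(≡4), b=11^1·(≡2) mod 11; (4|11)=+1, (2|11)=-1; (−1)^{1·1·5}·(+1)^1·(-1)^1 = +1.
v=53: a=53^1·(≡47), b=53^0·(≡12) mod 53; (47|53)=+1, (12|53)=-1; (−1)^{1·0·26}·(+1)^0·(-1)^1 = -1.
v=2: v_2(a)=-12, v_2(b)=-8; units ≡ 1, 3 (mod 8); ε·ε+αω+βω = 0·1+-12·1+-8·0 ≡ 0  ⇒  (a,b)_2 = +1.
v=43: a=43^1·(≡15), b=43^0·(≡9) mod 43; (15|43)=+1, (9|43)=+1; (−1)^{1·0·21}·(+1)^0·(+1)^1 = +1.
v=3: a=3^3·(≡2), b=3^3·(≡2) mod 3; (2|3)=-1, (2|3)=-1; (−1)^{3·3·1}·(-1)^3·(-1)^3 = -1.
v=7: a=7^2·(≡6), b=7^0·(≡5) mod 7; (6|7)=-1, (5|7)=-1; (−1)^{2·0·3}·(-1)^0·(-1)^2 = +1.
v=19: a=19^-1·(≡12), b=19^0·(≡15) mod 19; (12|19)=-1, (15|19)=-1; (−1)^{-1·0·9}·(-1)^0·(-1)^-1 = -1.
v=37: a=37^1·(≡36), b=37^1·(≡27) mod 37; (36|37)=+1, (27|37)=+1; (−1)^{1·1·18}·(+1)^1·(+1)^1 = +1.
(19932186417, -460317 / ℚ) ramifies at {3, 13, 19, 53}: a division algebra.

[3, 13, 19, 53]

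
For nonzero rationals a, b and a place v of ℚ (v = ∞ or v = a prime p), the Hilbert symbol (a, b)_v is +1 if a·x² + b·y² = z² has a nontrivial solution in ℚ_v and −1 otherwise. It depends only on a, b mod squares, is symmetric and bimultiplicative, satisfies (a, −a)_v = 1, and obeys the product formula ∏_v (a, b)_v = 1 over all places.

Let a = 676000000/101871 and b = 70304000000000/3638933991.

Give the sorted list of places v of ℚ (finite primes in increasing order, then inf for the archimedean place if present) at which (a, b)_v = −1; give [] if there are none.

[2, 7]

(a, b) ≡ (231, 15015) mod (ℚ^×)²; places V = {2, 3, 5, 7, 11, 13, ∞}.
(a,b)_13: α=2, u≡10; β=3, v≡5 (mod 13); (10|13)=+1, (5|13)=-1; sign (−1)^0·+1^3·-1^2 = +1.
(a,b)_3: α=-3, u≡2; β=-9, v≡1 (mod 3); (2|3)=-1, (1|3)=+1; sign (−1)^1·-1^-9·+1^-3 = +1.
(a,b)_7: α=-3, u≡6; β=-5, v≡6 (mod 7); (6|7)=-1, (6|7)=-1; sign (−1)^1·-1^-5·-1^-3 = -1.
(a,b)_5: α=6, u≡4; β=9, v≡3 (mod 5); (4|5)=+1, (3|5)=-1; sign (−1)^0·+1^9·-1^6 = +1.
(a,b)_11: α=-1, u≡6; β=-1, v≡9 (mod 11); (6|11)=-1, (9|11)=+1; sign (−1)^1·-1^-1·+1^-1 = +1.
(a,b)_2: α=8, β=14; u≡7, v≡7 (mod 8); ε(u)ε(v)=1·1, αω(v)=8·0, βω(u)=14·0; sum ≡ 1  ⇒  -1.
(a,b)_∞: sgn(231)=+, sgn(15015)=+, so +1.
(231, 15015 / ℚ) ramifies at {2, 7}: a division algebra.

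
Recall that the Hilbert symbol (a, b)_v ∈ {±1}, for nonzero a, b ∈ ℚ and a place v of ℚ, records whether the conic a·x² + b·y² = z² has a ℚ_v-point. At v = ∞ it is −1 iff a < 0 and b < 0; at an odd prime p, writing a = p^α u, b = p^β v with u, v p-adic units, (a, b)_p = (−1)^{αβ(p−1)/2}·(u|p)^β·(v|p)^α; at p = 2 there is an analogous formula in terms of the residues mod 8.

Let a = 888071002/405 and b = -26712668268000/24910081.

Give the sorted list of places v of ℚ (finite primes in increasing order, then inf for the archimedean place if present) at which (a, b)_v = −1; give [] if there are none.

[5, 29]

(a, b) ≡ (290, -41470) mod (ℚ^×)²; places V = {2, 3, 5, 7, 11, 13, 23, 29, 31, 43, 47, ∞}.
(a,b)_47: α=0, u≡6; β=2, v≡22 (mod 47); (6|47)=+1, (22|47)=-1; sign (−1)^0·+1^2·-1^0 = +1.
(a,b)_11: α=0, u≡3; β=1, v≡3 (mod 11); (3|11)=+1, (3|11)=+1; sign (−1)^0·+1^1·+1^0 = +1.
(a,b)_13: α=2, u≡12; β=1, v≡11 (mod 13); (12|13)=+1, (11|13)=-1; sign (−1)^0·+1^1·-1^2 = +1.
(a,b)_5: α=-1, u≡2; β=3, v≡1 (mod 5); (2|5)=-1, (1|5)=+1; sign (−1)^0·-1^3·+1^-1 = -1.
(a,b)_3: α=-4, u≡2; β=6, v≡2 (mod 3); (2|3)=-1, (2|3)=-1; sign (−1)^0·-1^6·-1^-4 = +1.
(a,b)_23: α=0, u≡11; β=-2, v≡5 (mod 23); (11|23)=-1, (5|23)=-1; sign (−1)^0·-1^-2·-1^0 = +1.
(a,b)_29: α=1, u≡21; β=1, v≡4 (mod 29); (21|29)=-1, (4|29)=+1; sign (−1)^0·-1^1·+1^1 = -1.
(a,b)_∞: sgn(290)=+, sgn(-41470)=−, so +1.
(a,b)_7: α=2, u≡5; β=-2, v≡6 (mod 7); (5|7)=-1, (6|7)=-1; sign (−1)^0·-1^-2·-1^2 = +1.
(a,b)_43: α=2, u≡28; β=0, v≡15 (mod 43); (28|43)=-1, (15|43)=+1; sign (−1)^0·-1^0·+1^2 = +1.
(a,b)_2: α=1, β=5; u≡1, v≡1 (mod 8); ε(u)ε(v)=0·0, αω(v)=1·0, βω(u)=5·0; sum ≡ 0  ⇒  +1.
(a,b)_31: α=0, u≡26; β=-2, v≡18 (mod 31); (26|31)=-1, (18|31)=+1; sign (−1)^0·-1^-2·+1^0 = +1.
|Ram(290, -41470)| = 2, even; anisotropic at {5, 29}.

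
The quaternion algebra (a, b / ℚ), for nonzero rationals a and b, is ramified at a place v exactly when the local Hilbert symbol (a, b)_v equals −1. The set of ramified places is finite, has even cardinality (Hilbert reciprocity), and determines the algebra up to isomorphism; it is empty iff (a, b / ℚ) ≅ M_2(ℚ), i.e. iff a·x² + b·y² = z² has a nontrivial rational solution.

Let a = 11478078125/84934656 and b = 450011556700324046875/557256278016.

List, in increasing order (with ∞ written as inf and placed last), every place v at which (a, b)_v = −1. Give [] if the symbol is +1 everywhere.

[19, 23]

(a, b) ≡ (437, 19) mod (ℚ^×)²; places V = {2, 3, 5, 19, 23, 41, 53, ∞}.
(a,b)_∞: sgn(437)=+, sgn(19)=+, so +1.
(a,b)_3: α=-4, u≡2; β=-12, v≡1 (mod 3); (2|3)=-1, (1|3)=+1; sign (−1)^0·-1^-12·+1^-4 = +1.
(a,b)_2: α=-20, β=-20; u≡5, v≡3 (mod 8); ε(u)ε(v)=0·1, αω(v)=-20·1, βω(u)=-20·1; sum ≡ 0  ⇒  +1.
(a,b)_23: α=1, u≡17; β=2, v≡19 (mod 23); (17|23)=-1, (19|23)=-1; sign (−1)^0·-1^2·-1^1 = -1.
(a,b)_19: α=1, u≡5; β=3, v≡5 (mod 19); (5|19)=+1, (5|19)=+1; sign (−1)^1·+1^3·+1^1 = -1.
(a,b)_41: α=2, u≡15; β=4, v≡14 (mod 41); (15|41)=-1, (14|41)=-1; sign (−1)^0·-1^4·-1^2 = +1.
(a,b)_53: α=0, u≡10; β=2, v≡34 (mod 53); (10|53)=+1, (34|53)=-1; sign (−1)^0·+1^2·-1^0 = +1.
(a,b)_5: α=6, u≡2; β=6, v≡4 (mod 5); (2|5)=-1, (4|5)=+1; sign (−1)^0·-1^6·+1^6 = +1.
(437, 19 / ℚ) ramifies at {19, 23}: a division algebra.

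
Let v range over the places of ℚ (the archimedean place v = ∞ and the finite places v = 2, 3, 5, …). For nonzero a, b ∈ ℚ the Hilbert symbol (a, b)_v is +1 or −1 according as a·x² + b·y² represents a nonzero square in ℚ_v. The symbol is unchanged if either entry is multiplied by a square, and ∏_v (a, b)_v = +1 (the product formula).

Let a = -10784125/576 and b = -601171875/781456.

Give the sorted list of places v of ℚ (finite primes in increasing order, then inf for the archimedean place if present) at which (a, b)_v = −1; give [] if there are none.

[31, inf]

Mod squares: a ≡ -3565, b ≡ -19. Check v ∈ {∞, 2, 3, 5, 11, 13, 17, 19, 23, 31}.
v=23: a=23^1·(≡3), b=23^0·(≡4) mod 23; (3|23)=+1, (4|23)=+1; (−1)^{1·0·11}·(+1)^0·(+1)^1 = +1.
v=31: a=31^1·(≡9), b=31^0·(≡15) mod 31; (9|31)=+1, (15|31)=-1; (−1)^{1·0·15}·(+1)^0·(-1)^1 = -1.
v=19: a=19^0·(≡11), b=19^1·(≡15) mod 19; (11|19)=+1, (15|19)=-1; (−1)^{0·1·9}·(+1)^1·(-1)^0 = +1.
v=13: a=13^0·(≡3), b=13^-2·(≡11) mod 13; (3|13)=+1, (11|13)=-1; (−1)^{0·-2·6}·(+1)^-2·(-1)^0 = +1.
v=2: v_2(a)=-6, v_2(b)=-4; units ≡ 3, 5 (mod 8); ε·ε+αω+βω = 1·0+-6·1+-4·1 ≡ 0  ⇒  (a,b)_2 = +1.
v=11: a=11^2·(≡2), b=11^0·(≡3) mod 11; (2|11)=-1, (3|11)=+1; (−1)^{2·0·5}·(-1)^0·(+1)^2 = +1.
v=3: a=3^-2·(≡2), b=3^4·(≡2) mod 3; (2|3)=-1, (2|3)=-1; (−1)^{-2·4·1}·(-1)^4·(-1)^-2 = +1.
v=5: a=5^3·(≡2), b=5^8·(≡1) mod 5; (2|5)=-1, (1|5)=+1; (−1)^{3·8·2}·(-1)^8·(+1)^3 = +1.
v=17: a=17^0·(≡11), b=17^-2·(≡9) mod 17; (11|17)=-1, (9|17)=+1; (−1)^{0·-2·8}·(-1)^-2·(+1)^0 = +1.
v=∞: -3565 < 0 and -19 < 0  ⇒  (a,b)_∞ = -1.
|Ram(-3565, -19)| = 2, even; anisotropic at {31, ∞}.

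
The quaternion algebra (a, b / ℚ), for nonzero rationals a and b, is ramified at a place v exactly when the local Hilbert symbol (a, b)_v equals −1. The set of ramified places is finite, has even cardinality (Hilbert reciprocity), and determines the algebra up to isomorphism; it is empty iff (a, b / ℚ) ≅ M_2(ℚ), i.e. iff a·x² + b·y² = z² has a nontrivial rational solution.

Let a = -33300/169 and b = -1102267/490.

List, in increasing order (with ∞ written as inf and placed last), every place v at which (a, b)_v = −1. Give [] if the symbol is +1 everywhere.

[2, 5, 37, inf]

(a, b) ≡ (-37, -11470) mod (ℚ^×)²; places V = {2, 3, 5, 7, 13, 31, 37, ∞}.
(a,b)_∞: sgn(-37)=−, sgn(-11470)=−, so -1.
(a,b)_2: α=2, β=-1; u≡3, v≡1 (mod 8); ε(u)ε(v)=1·0, αω(v)=2·0, βω(u)=-1·1; sum ≡ 1  ⇒  -1.
(a,b)_31: α=0, u≡4; β=3, v≡1 (mod 31); (4|31)=+1, (1|31)=+1; sign (−1)^0·+1^3·+1^0 = +1.
(a,b)_5: α=2, u≡2; β=-1, v≡1 (mod 5); (2|5)=-1, (1|5)=+1; sign (−1)^0·-1^-1·+1^2 = -1.
(a,b)_7: α=0, u≡6; β=-2, v≡3 (mod 7); (6|7)=-1, (3|7)=-1; sign (−1)^0·-1^-2·-1^0 = +1.
(a,b)_3: α=2, u≡2; β=0, v≡2 (mod 3); (2|3)=-1, (2|3)=-1; sign (−1)^0·-1^0·-1^2 = +1.
(a,b)_37: α=1, u≡10; β=1, v≡24 (mod 37); (10|37)=+1, (24|37)=-1; sign (−1)^0·+1^1·-1^1 = -1.
(a,b)_13: α=-2, u≡6; β=0, v≡9 (mod 13); (6|13)=-1, (9|13)=+1; sign (−1)^0·-1^0·+1^-2 = +1.
Ram(-37, -11470) = {2, 5, 37, ∞}; no ℚ_2-point on the conic.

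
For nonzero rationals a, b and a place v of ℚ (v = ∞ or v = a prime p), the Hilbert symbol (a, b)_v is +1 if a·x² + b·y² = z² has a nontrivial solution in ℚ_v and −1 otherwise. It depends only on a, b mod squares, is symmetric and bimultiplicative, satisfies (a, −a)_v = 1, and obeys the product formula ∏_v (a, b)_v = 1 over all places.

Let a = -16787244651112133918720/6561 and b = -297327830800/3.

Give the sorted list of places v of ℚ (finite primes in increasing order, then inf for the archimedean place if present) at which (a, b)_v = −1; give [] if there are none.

[2, 7, 13, inf]

Mod squares: a ≡ -1430, b ≡ -51051. Check v ∈ {∞, 2, 3, 5, 7, 11, 13, 17, 19}.
v=7: a=7^2·(≡6), b=7^1·(≡4) mod 7; (6|7)=-1, (4|7)=+1; (−1)^{2·1·3}·(-1)^1·(+1)^2 = -1.
v=13: a=13^5·(≡2), b=13^1·(≡9) mod 13; (2|13)=-1, (9|13)=+1; (−1)^{5·1·6}·(-1)^1·(+1)^5 = -1.
v=∞: -1430 < 0 and -51051 < 0  ⇒  (a,b)_∞ = -1.
v=11: a=11^7·(≡7), b=11^3·(≡4) mod 11; (7|11)=-1, (4|11)=+1; (−1)^{7·3·5}·(-1)^3·(+1)^7 = +1.
v=3: a=3^-8·(≡1), b=3^-1·(≡2) mod 3; (1|3)=+1, (2|3)=-1; (−1)^{-8·-1·1}·(+1)^-1·(-1)^-8 = +1.
v=19: a=19^0·(≡13), b=19^2·(≡10) mod 19; (13|19)=-1, (10|19)=-1; (−1)^{0·2·9}·(-1)^2·(-1)^0 = +1.
v=2: v_2(a)=15, v_2(b)=4; units ≡ 5, 5 (mod 8); ε·ε+αω+βω = 0·0+15·1+4·1 ≡ 1  ⇒  (a,b)_2 = -1.
v=17: a=17^2·(≡9), b=17^1·(≡14) mod 17; (9|17)=+1, (14|17)=-1; (−1)^{2·1·8}·(+1)^1·(-1)^2 = +1.
v=5: a=5^1·(≡1), b=5^2·(≡1) mod 5; (1|5)=+1, (1|5)=+1; (−1)^{1·2·2}·(+1)^2·(+1)^1 = +1.
Ram(-1430, -51051) = {2, 7, 13, ∞}; no ℚ_2-point on the conic.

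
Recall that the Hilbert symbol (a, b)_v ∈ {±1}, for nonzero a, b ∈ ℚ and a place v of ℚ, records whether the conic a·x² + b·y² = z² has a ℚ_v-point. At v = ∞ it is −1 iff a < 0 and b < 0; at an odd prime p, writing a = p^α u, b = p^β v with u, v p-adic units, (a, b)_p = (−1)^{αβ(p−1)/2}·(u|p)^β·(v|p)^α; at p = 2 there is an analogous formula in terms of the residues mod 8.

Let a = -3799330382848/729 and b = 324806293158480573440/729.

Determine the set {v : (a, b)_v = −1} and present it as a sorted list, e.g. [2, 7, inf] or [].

Mod squares: a ≡ -78793, b ≡ 1085. Check v ∈ {∞, 2, 3, 5, 7, 11, 13, 19, 29, 31}.
v=29: a=29^1·(≡25), b=29^2·(≡3) mod 29; (25|29)=+1, (3|29)=-1; (−1)^{1·2·14}·(+1)^2·(-1)^1 = -1.
v=31: a=31^2·(≡14), b=31^3·(≡8) mod 31; (14|31)=+1, (8|31)=+1; (−1)^{2·3·15}·(+1)^3·(+1)^2 = +1.
v=11: a=11^1·(≡5), b=11^2·(≡7) mod 11; (5|11)=+1, (7|11)=-1; (−1)^{1·2·5}·(+1)^2·(-1)^1 = -1.
v=7: a=7^2·(≡3), b=7^3·(≡4) mod 7; (3|7)=-1, (4|7)=+1; (−1)^{2·3·3}·(-1)^3·(+1)^2 = -1.
v=19: a=19^1·(≡10), b=19^2·(≡14) mod 19; (10|19)=-1, (14|19)=-1; (−1)^{1·2·9}·(-1)^2·(-1)^1 = -1.
v=3: a=3^-6·(≡2), b=3^-6·(≡2) mod 3; (2|3)=-1, (2|3)=-1; (−1)^{-6·-6·1}·(-1)^-6·(-1)^-6 = +1.
v=5: a=5^0·(≡3), b=5^1·(≡2) mod 5; (3|5)=-1, (2|5)=-1; (−1)^{0·1·2}·(-1)^1·(-1)^0 = -1.
v=13: a=13^1·(≡1), b=13^2·(≡8) mod 13; (1|13)=+1, (8|13)=-1; (−1)^{1·2·6}·(+1)^2·(-1)^1 = -1.
v=∞: -78793 < 0 and 1085 > 0  ⇒  (a,b)_∞ = +1.
v=2: v_2(a)=10, v_2(b)=10; units ≡ 7, 5 (mod 8); ε·ε+αω+βω = 1·0+10·1+10·0 ≡ 0  ⇒  (a,b)_2 = +1.
(-78793, 1085 / ℚ) ramifies at {5, 7, 11, 13, 19, 29}: a division algebra.

[5, 7, 11, 13, 19, 29]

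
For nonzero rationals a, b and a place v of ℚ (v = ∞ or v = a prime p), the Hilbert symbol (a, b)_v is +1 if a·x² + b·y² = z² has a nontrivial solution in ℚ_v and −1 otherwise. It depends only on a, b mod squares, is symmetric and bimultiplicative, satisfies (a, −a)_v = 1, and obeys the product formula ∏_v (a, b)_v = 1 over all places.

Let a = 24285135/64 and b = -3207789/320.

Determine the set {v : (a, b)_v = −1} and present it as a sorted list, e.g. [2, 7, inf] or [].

Mod squares: a ≡ 495615, b ≡ -10545. Check v ∈ {∞, 2, 3, 5, 7, 13, 19, 37, 47}.
v=7: a=7^2·(≡1), b=7^0·(≡2) mod 7; (1|7)=+1, (2|7)=+1; (−1)^{2·0·3}·(+1)^0·(+1)^2 = +1.
v=37: a=37^1·(≡21), b=37^1·(≡9) mod 37; (21|37)=+1, (9|37)=+1; (−1)^{1·1·18}·(+1)^1·(+1)^1 = +1.
v=19: a=19^1·(≡5), b=19^1·(≡18) mod 19; (5|19)=+1, (18|19)=-1; (−1)^{1·1·9}·(+1)^1·(-1)^1 = +1.
v=3: a=3^1·(≡1), b=3^3·(≡1) mod 3; (1|3)=+1, (1|3)=+1; (−1)^{1·3·1}·(+1)^3·(+1)^1 = -1.
v=47: a=47^1·(≡2), b=47^0·(≡20) mod 47; (2|47)=+1, (20|47)=-1; (−1)^{1·0·23}·(+1)^0·(-1)^1 = -1.
v=5: a=5^1·(≡3), b=5^-1·(≡4) mod 5; (3|5)=-1, (4|5)=+1; (−1)^{1·-1·2}·(-1)^-1·(+1)^1 = -1.
v=13: a=13^0·(≡9), b=13^2·(≡8) mod 13; (9|13)=+1, (8|13)=-1; (−1)^{0·2·6}·(+1)^2·(-1)^0 = +1.
v=2: v_2(a)=-6, v_2(b)=-6; units ≡ 7, 7 (mod 8); ε·ε+αω+βω = 1·1+-6·0+-6·0 ≡ 1  ⇒  (a,b)_2 = -1.
v=∞: 495615 > 0 and -10545 < 0  ⇒  (a,b)_∞ = +1.
Ram(495615, -10545) = {2, 3, 5, 47}; no ℚ_2-point on the conic.

[2, 3, 5, 47]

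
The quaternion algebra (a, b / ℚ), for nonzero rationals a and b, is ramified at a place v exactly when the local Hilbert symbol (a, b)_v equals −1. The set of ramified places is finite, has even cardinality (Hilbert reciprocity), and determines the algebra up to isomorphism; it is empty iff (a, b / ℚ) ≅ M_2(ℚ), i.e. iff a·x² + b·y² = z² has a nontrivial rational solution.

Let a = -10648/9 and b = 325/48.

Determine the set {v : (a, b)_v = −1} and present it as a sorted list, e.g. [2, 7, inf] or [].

[3, 11]

(a, b) ≡ (-22, 39) mod (ℚ^×)²; places V = {2, 3, 5, 11, 13, ∞}.
(a,b)_11: α=3, u≡4; β=0, v≡7 (mod 11); (4|11)=+1, (7|11)=-1; sign (−1)^0·+1^0·-1^3 = -1.
(a,b)_5: α=0, u≡3; β=2, v≡1 (mod 5); (3|5)=-1, (1|5)=+1; sign (−1)^0·-1^2·+1^0 = +1.
(a,b)_13: α=0, u≡10; β=1, v≡10 (mod 13); (10|13)=+1, (10|13)=+1; sign (−1)^0·+1^1·+1^0 = +1.
(a,b)_∞: sgn(-22)=−, sgn(39)=+, so +1.
(a,b)_2: α=3, β=-4; u≡5, v≡7 (mod 8); ε(u)ε(v)=0·1, αω(v)=3·0, βω(u)=-4·1; sum ≡ 0  ⇒  +1.
(a,b)_3: α=-2, u≡2; β=-1, v≡1 (mod 3); (2|3)=-1, (1|3)=+1; sign (−1)^0·-1^-1·+1^-2 = -1.
Ram(-22, 39) = {3, 11}; no ℚ_3-point on the conic.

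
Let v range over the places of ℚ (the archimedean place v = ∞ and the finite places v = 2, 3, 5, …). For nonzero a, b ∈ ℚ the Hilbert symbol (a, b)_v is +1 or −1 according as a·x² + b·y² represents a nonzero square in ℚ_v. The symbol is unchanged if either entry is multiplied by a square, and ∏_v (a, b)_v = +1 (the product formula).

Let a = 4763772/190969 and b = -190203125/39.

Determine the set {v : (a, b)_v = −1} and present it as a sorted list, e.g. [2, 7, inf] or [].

[7, 29, 37, 47]

(a, b) ≡ (87, -474747) mod (ℚ^×)²; places V = {2, 3, 5, 7, 13, 19, 23, 29, 37, 47, ∞}.
(a,b)_19: α=-2, u≡1; β=0, v≡4 (mod 19); (1|19)=+1, (4|19)=+1; sign (−1)^0·+1^0·+1^-2 = +1.
(a,b)_29: α=1, u≡3; β=0, v≡19 (mod 29); (3|29)=-1, (19|29)=-1; sign (−1)^0·-1^0·-1^1 = -1.
(a,b)_47: α=0, u≡5; β=1, v≡16 (mod 47); (5|47)=-1, (16|47)=+1; sign (−1)^0·-1^1·+1^0 = -1.
(a,b)_5: α=0, u≡3; β=6, v≡3 (mod 5); (3|5)=-1, (3|5)=-1; sign (−1)^0·-1^6·-1^0 = +1.
(a,b)_13: α=2, u≡9; β=-1, v≡6 (mod 13); (9|13)=+1, (6|13)=-1; sign (−1)^0·+1^-1·-1^2 = +1.
(a,b)_7: α=0, u≡3; β=1, v≡1 (mod 7); (3|7)=-1, (1|7)=+1; sign (−1)^0·-1^1·+1^0 = -1.
(a,b)_∞: sgn(87)=+, sgn(-474747)=−, so +1.
(a,b)_2: α=2, β=0; u≡7, v≡5 (mod 8); ε(u)ε(v)=1·0, αω(v)=2·1, βω(u)=0·0; sum ≡ 0  ⇒  +1.
(a,b)_3: α=5, u≡2; β=-1, v≡1 (mod 3); (2|3)=-1, (1|3)=+1; sign (−1)^1·-1^-1·+1^5 = +1.
(a,b)_37: α=0, u≡8; β=1, v≡22 (mod 37); (8|37)=-1, (22|37)=-1; sign (−1)^0·-1^1·-1^0 = -1.
(a,b)_23: α=-2, u≡18; β=0, v≡20 (mod 23); (18|23)=+1, (20|23)=-1; sign (−1)^0·+1^0·-1^-2 = +1.
Ram(87, -474747) = {7, 29, 37, 47}; no ℚ_7-point on the conic.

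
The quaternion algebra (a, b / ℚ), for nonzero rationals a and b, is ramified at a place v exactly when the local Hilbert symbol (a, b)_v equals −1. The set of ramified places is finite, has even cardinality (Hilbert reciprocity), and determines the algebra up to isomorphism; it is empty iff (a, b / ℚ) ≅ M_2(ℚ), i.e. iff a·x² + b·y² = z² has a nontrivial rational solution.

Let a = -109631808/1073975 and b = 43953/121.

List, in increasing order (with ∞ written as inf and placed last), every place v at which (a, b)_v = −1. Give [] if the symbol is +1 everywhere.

(a, b) ≡ (-1547, 897) mod (ℚ^×)²; places V = {2, 3, 5, 7, 11, 13, 17, 19, 23, ∞}.
(a,b)_23: α=0, u≡10; β=1, v≡8 (mod 23); (10|23)=-1, (8|23)=+1; sign (−1)^0·-1^1·+1^0 = -1.
(a,b)_19: α=-2, u≡17; β=0, v≡9 (mod 19); (17|19)=+1, (9|19)=+1; sign (−1)^0·+1^0·+1^-2 = +1.
(a,b)_13: α=1, u≡11; β=1, v≡10 (mod 13); (11|13)=-1, (10|13)=+1; sign (−1)^0·-1^1·+1^1 = -1.
(a,b)_7: α=-1, u≡6; β=2, v≡4 (mod 7); (6|7)=-1, (4|7)=+1; sign (−1)^0·-1^2·+1^-1 = +1.
(a,b)_∞: sgn(-1547)=−, sgn(897)=+, so +1.
(a,b)_2: α=6, β=0; u≡5, v≡1 (mod 8); ε(u)ε(v)=0·0, αω(v)=6·0, βω(u)=0·1; sum ≡ 0  ⇒  +1.
(a,b)_3: α=2, u≡1; β=1, v≡2 (mod 3); (1|3)=+1, (2|3)=-1; sign (−1)^0·+1^1·-1^2 = +1.
(a,b)_17: α=-1, u≡12; β=0, v≡4 (mod 17); (12|17)=-1, (4|17)=+1; sign (−1)^0·-1^0·+1^-1 = +1.
(a,b)_11: α=4, u≡3; β=-2, v≡8 (mod 11); (3|11)=+1, (8|11)=-1; sign (−1)^0·+1^-2·-1^4 = +1.
(a,b)_5: α=-2, u≡3; β=0, v≡3 (mod 5); (3|5)=-1, (3|5)=-1; sign (−1)^0·-1^0·-1^-2 = +1.
Ram(-1547, 897) = {13, 23}; no ℚ_13-point on the conic.

[13, 23]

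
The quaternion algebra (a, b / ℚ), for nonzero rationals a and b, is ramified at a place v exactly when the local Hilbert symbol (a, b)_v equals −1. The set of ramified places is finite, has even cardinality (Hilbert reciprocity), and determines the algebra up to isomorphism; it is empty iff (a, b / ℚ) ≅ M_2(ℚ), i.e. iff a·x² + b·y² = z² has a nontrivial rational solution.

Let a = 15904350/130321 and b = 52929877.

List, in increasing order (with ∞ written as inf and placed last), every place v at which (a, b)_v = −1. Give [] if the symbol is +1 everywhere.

[2, 7, 11, 13, 17, 23]

(a, b) ≡ (7854, 437437) mod (ℚ^×)²; places V = {2, 3, 5, 7, 11, 13, 17, 19, 23, ∞}.
(a,b)_13: α=0, u≡8; β=1, v≡7 (mod 13); (8|13)=-1, (7|13)=-1; sign (−1)^0·-1^1·-1^0 = -1.
(a,b)_19: α=-4, u≡1; β=1, v≡3 (mod 19); (1|19)=+1, (3|19)=-1; sign (−1)^0·+1^1·-1^-4 = +1.
(a,b)_∞: sgn(7854)=+, sgn(437437)=+, so +1.
(a,b)_17: α=1, u≡11; β=0, v≡3 (mod 17); (11|17)=-1, (3|17)=-1; sign (−1)^0·-1^0·-1^1 = -1.
(a,b)_3: α=5, u≡2; β=0, v≡1 (mod 3); (2|3)=-1, (1|3)=+1; sign (−1)^0·-1^0·+1^5 = +1.
(a,b)_7: α=1, u≡2; β=1, v≡4 (mod 7); (2|7)=+1, (4|7)=+1; sign (−1)^1·+1^1·+1^1 = -1.
(a,b)_2: α=1, β=0; u≡7, v≡5 (mod 8); ε(u)ε(v)=1·0, αω(v)=1·1, βω(u)=0·0; sum ≡ 1  ⇒  -1.
(a,b)_23: α=0, u≡19; β=1, v≡11 (mod 23); (19|23)=-1, (11|23)=-1; sign (−1)^0·-1^1·-1^0 = -1.
(a,b)_11: α=1, u≡8; β=3, v≡2 (mod 11); (8|11)=-1, (2|11)=-1; sign (−1)^1·-1^3·-1^1 = -1.
(a,b)_5: α=2, u≡4; β=0, v≡2 (mod 5); (4|5)=+1, (2|5)=-1; sign (−1)^0·+1^0·-1^2 = +1.
|Ram(7854, 437437)| = 6, even; anisotropic at {2, 7, 11, 13, 17, 23}.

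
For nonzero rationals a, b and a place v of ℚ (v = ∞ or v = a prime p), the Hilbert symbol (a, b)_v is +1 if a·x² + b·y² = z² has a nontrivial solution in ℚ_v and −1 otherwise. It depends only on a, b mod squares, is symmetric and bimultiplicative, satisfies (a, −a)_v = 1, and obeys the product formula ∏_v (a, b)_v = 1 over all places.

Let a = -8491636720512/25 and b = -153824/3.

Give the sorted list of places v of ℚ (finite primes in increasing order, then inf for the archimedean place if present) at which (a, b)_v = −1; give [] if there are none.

[2, 11, 19, inf]

Mod squares: a ≡ -638, b ≡ -28842. Check v ∈ {∞, 2, 3, 5, 11, 19, 23, 29}.
v=19: a=19^2·(≡3), b=19^1·(≡12) mod 19; (3|19)=-1, (12|19)=-1; (−1)^{2·1·9}·(-1)^1·(-1)^2 = -1.
v=11: a=11^3·(≡8), b=11^1·(≡10) mod 11; (8|11)=-1, (10|11)=-1; (−1)^{3·1·5}·(-1)^1·(-1)^3 = -1.
v=29: a=29^1·(≡24), b=29^0·(≡7) mod 29; (24|29)=+1, (7|29)=+1; (−1)^{1·0·14}·(+1)^0·(+1)^1 = +1.
v=23: a=23^2·(≡12), b=23^1·(≡17) mod 23; (12|23)=+1, (17|23)=-1; (−1)^{2·1·11}·(+1)^1·(-1)^2 = +1.
v=5: a=5^-2·(≡3), b=5^0·(≡2) mod 5; (3|5)=-1, (2|5)=-1; (−1)^{-2·0·2}·(-1)^0·(-1)^-2 = +1.
v=3: a=3^2·(≡1), b=3^-1·(≡1) mod 3; (1|3)=+1, (1|3)=+1; (−1)^{2·-1·1}·(+1)^-1·(+1)^2 = +1.
v=2: v_2(a)=7, v_2(b)=5; units ≡ 1, 3 (mod 8); ε·ε+αω+βω = 0·1+7·1+5·0 ≡ 1  ⇒  (a,b)_2 = -1.
v=∞: -638 < 0 and -28842 < 0  ⇒  (a,b)_∞ = -1.
Ram(-638, -28842) = {2, 11, 19, ∞}; no ℚ_2-point on the conic.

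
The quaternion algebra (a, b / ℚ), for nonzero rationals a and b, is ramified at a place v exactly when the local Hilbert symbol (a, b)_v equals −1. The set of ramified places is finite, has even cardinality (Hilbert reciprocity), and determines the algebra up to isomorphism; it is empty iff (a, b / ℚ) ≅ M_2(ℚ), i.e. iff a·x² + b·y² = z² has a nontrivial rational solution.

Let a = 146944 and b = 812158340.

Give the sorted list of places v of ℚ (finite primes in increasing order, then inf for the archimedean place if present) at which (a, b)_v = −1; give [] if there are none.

Mod squares: a ≡ 574, b ≡ 2465. Check v ∈ {∞, 2, 5, 7, 17, 29, 41}.
v=5: a=5^0·(≡4), b=5^1·(≡3) mod 5; (4|5)=+1, (3|5)=-1; (−1)^{0·1·2}·(+1)^1·(-1)^0 = +1.
v=29: a=29^0·(≡1), b=29^1·(≡15) mod 29; (1|29)=+1, (15|29)=-1; (−1)^{0·1·14}·(+1)^1·(-1)^0 = +1.
v=2: v_2(a)=9, v_2(b)=2; units ≡ 7, 1 (mod 8); ε·ε+αω+βω = 1·0+9·0+2·0 ≡ 0  ⇒  (a,b)_2 = +1.
v=7: a=7^1·(≡6), b=7^2·(≡4) mod 7; (6|7)=-1, (4|7)=+1; (−1)^{1·2·3}·(-1)^2·(+1)^1 = +1.
v=41: a=41^1·(≡17), b=41^2·(≡37) mod 41; (17|41)=-1, (37|41)=+1; (−1)^{1·2·20}·(-1)^2·(+1)^1 = +1.
v=∞: 574 > 0 and 2465 > 0  ⇒  (a,b)_∞ = +1.
v=17: a=17^0·(≡13), b=17^1·(≡8) mod 17; (13|17)=+1, (8|17)=+1; (−1)^{0·1·8}·(+1)^1·(+1)^0 = +1.
Every local symbol is +1, so the conic 574·x² + 2465·y² = z² has ℚ_v-points for all v and hence a ℚ-point; (a, b / ℚ) ≅ M_2(ℚ).

[]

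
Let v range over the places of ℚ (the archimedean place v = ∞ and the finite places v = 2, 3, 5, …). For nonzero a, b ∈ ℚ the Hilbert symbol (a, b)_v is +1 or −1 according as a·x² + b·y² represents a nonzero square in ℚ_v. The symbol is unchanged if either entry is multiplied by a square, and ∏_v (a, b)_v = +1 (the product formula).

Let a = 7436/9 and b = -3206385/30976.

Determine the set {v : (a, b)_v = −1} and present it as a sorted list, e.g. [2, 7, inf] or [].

Mod squares: a ≡ 11, b ≡ -39585. Check v ∈ {∞, 2, 3, 5, 7, 11, 13, 29}.
v=5: a=5^0·(≡4), b=5^1·(≡3) mod 5; (4|5)=+1, (3|5)=-1; (−1)^{0·1·2}·(+1)^1·(-1)^0 = +1.
v=3: a=3^-2·(≡2), b=3^5·(≡2) mod 3; (2|3)=-1, (2|3)=-1; (−1)^{-2·5·1}·(-1)^5·(-1)^-2 = -1.
v=2: v_2(a)=2, v_2(b)=-8; units ≡ 3, 7 (mod 8); ε·ε+αω+βω = 1·1+2·0+-8·1 ≡ 1  ⇒  (a,b)_2 = -1.
v=29: a=29^0·(≡11), b=29^1·(≡3) mod 29; (11|29)=-1, (3|29)=-1; (−1)^{0·1·14}·(-1)^1·(-1)^0 = -1.
v=∞: 11 > 0 and -39585 < 0  ⇒  (a,b)_∞ = +1.
v=13: a=13^2·(≡2), b=13^1·(≡3) mod 13; (2|13)=-1, (3|13)=+1; (−1)^{2·1·6}·(-1)^1·(+1)^2 = -1.
v=11: a=11^1·(≡3), b=11^-2·(≡9) mod 11; (3|11)=+1, (9|11)=+1; (−1)^{1·-2·5}·(+1)^-2·(+1)^1 = +1.
v=7: a=7^0·(≡1), b=7^1·(≡4) mod 7; (1|7)=+1, (4|7)=+1; (−1)^{0·1·3}·(+1)^1·(+1)^0 = +1.
Ram(11, -39585) = {2, 3, 13, 29}; no ℚ_2-point on the conic.

[2, 3, 13, 29]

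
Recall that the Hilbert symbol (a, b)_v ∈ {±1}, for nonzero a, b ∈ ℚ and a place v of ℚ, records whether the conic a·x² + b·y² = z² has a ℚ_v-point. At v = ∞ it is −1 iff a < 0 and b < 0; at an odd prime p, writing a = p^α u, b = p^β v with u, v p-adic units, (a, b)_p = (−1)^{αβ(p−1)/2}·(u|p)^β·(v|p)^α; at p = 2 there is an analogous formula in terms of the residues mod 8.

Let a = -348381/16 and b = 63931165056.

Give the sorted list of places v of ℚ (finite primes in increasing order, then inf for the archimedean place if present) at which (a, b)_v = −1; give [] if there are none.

Mod squares: a ≡ -4301, b ≡ 6. Check v ∈ {∞, 2, 3, 11, 17, 23}.
v=3: a=3^4·(≡1), b=3^3·(≡2) mod 3; (1|3)=+1, (2|3)=-1; (−1)^{4·3·1}·(+1)^3·(-1)^4 = +1.
v=17: a=17^1·(≡8), b=17^2·(≡3) mod 17; (8|17)=+1, (3|17)=-1; (−1)^{1·2·8}·(+1)^2·(-1)^1 = -1.
v=∞: -4301 < 0 and 6 > 0  ⇒  (a,b)_∞ = +1.
v=23: a=23^1·(≡15), b=23^2·(≡8) mod 23; (15|23)=-1, (8|23)=+1; (−1)^{1·2·11}·(-1)^2·(+1)^1 = +1.
v=2: v_2(a)=-4, v_2(b)=7; units ≡ 3, 3 (mod 8); ε·ε+αω+βω = 1·1+-4·1+7·1 ≡ 0  ⇒  (a,b)_2 = +1.
v=11: a=11^1·(≡4), b=11^2·(≡6) mod 11; (4|11)=+1, (6|11)=-1; (−1)^{1·2·5}·(+1)^2·(-1)^1 = -1.
Ram(-4301, 6) = {11, 17}; no ℚ_11-point on the conic.

[11, 17]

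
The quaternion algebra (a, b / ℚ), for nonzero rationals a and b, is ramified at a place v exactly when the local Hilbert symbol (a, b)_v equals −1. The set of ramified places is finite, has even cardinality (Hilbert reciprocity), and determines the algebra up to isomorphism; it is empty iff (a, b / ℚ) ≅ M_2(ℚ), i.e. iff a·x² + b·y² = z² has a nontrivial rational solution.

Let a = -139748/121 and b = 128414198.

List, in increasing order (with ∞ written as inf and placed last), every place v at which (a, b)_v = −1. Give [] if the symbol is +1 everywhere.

(a, b) ≡ (-713, 355718) mod (ℚ^×)²; places V = {2, 7, 11, 19, 23, 31, 37, ∞}.
(a,b)_19: α=0, u≡5; β=3, v≡7 (mod 19); (5|19)=+1, (7|19)=+1; sign (−1)^0·+1^3·+1^0 = +1.
(a,b)_31: α=1, u≡25; β=0, v≡15 (mod 31); (25|31)=+1, (15|31)=-1; sign (−1)^0·+1^0·-1^1 = -1.
(a,b)_23: α=1, u≡7; β=1, v≡22 (mod 23); (7|23)=-1, (22|23)=-1; sign (−1)^1·-1^1·-1^1 = -1.
(a,b)_11: α=-2, u≡7; β=1, v≡4 (mod 11); (7|11)=-1, (4|11)=+1; sign (−1)^0·-1^1·+1^-2 = -1.
(a,b)_2: α=2, β=1; u≡7, v≡3 (mod 8); ε(u)ε(v)=1·1, αω(v)=2·1, βω(u)=1·0; sum ≡ 1  ⇒  -1.
(a,b)_7: α=2, u≡2; β=0, v≡3 (mod 7); (2|7)=+1, (3|7)=-1; sign (−1)^0·+1^0·-1^2 = +1.
(a,b)_∞: sgn(-713)=−, sgn(355718)=+, so +1.
(a,b)_37: α=0, u≡26; β=1, v≡17 (mod 37); (26|37)=+1, (17|37)=-1; sign (−1)^0·+1^1·-1^0 = +1.
Ram(-713, 355718) = {2, 11, 23, 31}; no ℚ_2-point on the conic.

[2, 11, 23, 31]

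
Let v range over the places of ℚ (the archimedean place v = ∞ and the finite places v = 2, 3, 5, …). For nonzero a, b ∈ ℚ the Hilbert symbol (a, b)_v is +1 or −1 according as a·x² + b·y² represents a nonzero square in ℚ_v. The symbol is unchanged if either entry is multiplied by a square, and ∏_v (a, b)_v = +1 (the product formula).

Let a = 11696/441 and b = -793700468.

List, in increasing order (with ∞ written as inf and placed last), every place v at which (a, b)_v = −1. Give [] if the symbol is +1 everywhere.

[2, 17, 41, 47]

(a, b) ≡ (731, -1639877) mod (ℚ^×)²; places V = {2, 3, 7, 11, 17, 23, 37, 41, 43, 47, ∞}.
(a,b)_∞: sgn(731)=+, sgn(-1639877)=−, so +1.
(a,b)_43: α=1, u≡13; β=0, v≡25 (mod 43); (13|43)=+1, (25|43)=+1; sign (−1)^0·+1^0·+1^1 = +1.
(a,b)_17: α=1, u≡9; β=0, v≡3 (mod 17); (9|17)=+1, (3|17)=-1; sign (−1)^0·+1^0·-1^1 = -1.
(a,b)_23: α=0, u≡3; β=1, v≡1 (mod 23); (3|23)=+1, (1|23)=+1; sign (−1)^0·+1^1·+1^0 = +1.
(a,b)_41: α=0, u≡3; β=1, v≡12 (mod 41); (3|41)=-1, (12|41)=-1; sign (−1)^0·-1^1·-1^0 = -1.
(a,b)_47: α=0, u≡44; β=1, v≡44 (mod 47); (44|47)=-1, (44|47)=-1; sign (−1)^0·-1^1·-1^0 = -1.
(a,b)_11: α=0, u≡3; β=2, v≡1 (mod 11); (3|11)=+1, (1|11)=+1; sign (−1)^0·+1^2·+1^0 = +1.
(a,b)_3: α=-2, u≡2; β=0, v≡1 (mod 3); (2|3)=-1, (1|3)=+1; sign (−1)^0·-1^0·+1^-2 = +1.
(a,b)_2: α=4, β=2; u≡3, v≡3 (mod 8); ε(u)ε(v)=1·1, αω(v)=4·1, βω(u)=2·1; sum ≡ 1  ⇒  -1.
(a,b)_37: α=0, u≡11; β=1, v≡15 (mod 37); (11|37)=+1, (15|37)=-1; sign (−1)^0·+1^1·-1^0 = +1.
(a,b)_7: α=-2, u≡3; β=0, v≡6 (mod 7); (3|7)=-1, (6|7)=-1; sign (−1)^0·-1^0·-1^-2 = +1.
Ram(731, -1639877) = {2, 17, 41, 47}; no ℚ_2-point on the conic.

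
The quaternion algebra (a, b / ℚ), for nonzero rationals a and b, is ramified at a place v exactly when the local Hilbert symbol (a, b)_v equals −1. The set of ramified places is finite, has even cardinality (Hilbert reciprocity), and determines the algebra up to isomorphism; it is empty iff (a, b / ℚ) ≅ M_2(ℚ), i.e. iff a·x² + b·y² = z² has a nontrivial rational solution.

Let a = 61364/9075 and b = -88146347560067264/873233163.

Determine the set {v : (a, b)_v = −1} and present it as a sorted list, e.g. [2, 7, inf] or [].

[2, 29]

(a, b) ≡ (87, -48633) mod (ℚ^×)²; places V = {2, 3, 5, 11, 13, 19, 23, 29, 43, 47, ∞}.
(a,b)_47: α=0, u≡19; β=-2, v≡21 (mod 47); (19|47)=-1, (21|47)=+1; sign (−1)^0·-1^-2·+1^0 = +1.
(a,b)_13: α=0, u≡4; β=1, v≡12 (mod 13); (4|13)=+1, (12|13)=+1; sign (−1)^0·+1^1·+1^0 = +1.
(a,b)_2: α=2, β=6; u≡7, v≡7 (mod 8); ε(u)ε(v)=1·1, αω(v)=2·0, βω(u)=6·0; sum ≡ 1  ⇒  -1.
(a,b)_11: α=-2, u≡8; β=-4, v≡5 (mod 11); (8|11)=-1, (5|11)=+1; sign (−1)^0·-1^-4·+1^-2 = +1.
(a,b)_5: α=-2, u≡3; β=0, v≡2 (mod 5); (3|5)=-1, (2|5)=-1; sign (−1)^0·-1^0·-1^-2 = +1.
(a,b)_29: α=1, u≡15; β=3, v≡7 (mod 29); (15|29)=-1, (7|29)=+1; sign (−1)^0·-1^3·+1^1 = -1.
(a,b)_23: α=2, u≡16; β=4, v≡12 (mod 23); (16|23)=+1, (12|23)=+1; sign (−1)^0·+1^4·+1^2 = +1.
(a,b)_19: α=0, u≡9; β=2, v≡17 (mod 19); (9|19)=+1, (17|19)=+1; sign (−1)^0·+1^2·+1^0 = +1.
(a,b)_3: α=-1, u≡2; β=-3, v≡1 (mod 3); (2|3)=-1, (1|3)=+1; sign (−1)^1·-1^-3·+1^-1 = +1.
(a,b)_43: α=0, u≡23; β=1, v≡29 (mod 43); (23|43)=+1, (29|43)=-1; sign (−1)^0·+1^1·-1^0 = +1.
(a,b)_∞: sgn(87)=+, sgn(-48633)=−, so +1.
Ram(87, -48633) = {2, 29}; no ℚ_2-point on the conic.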